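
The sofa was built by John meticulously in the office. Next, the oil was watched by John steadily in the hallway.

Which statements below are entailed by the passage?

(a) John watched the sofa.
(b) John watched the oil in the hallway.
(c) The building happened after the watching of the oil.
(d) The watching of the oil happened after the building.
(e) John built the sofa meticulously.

(b), (d), (e)

(a) Not entailed — John watched the oil, not the sofa; the sofa belongs to the building event.
(b) Entailed — this follows by dropping conjuncts from the watching event's description.
(c) Not entailed — the narrative places the building before the watching, not after.
(d) Entailed — the narrative places the building before the watching.
(e) Entailed — every conjunct here is already in the original building event.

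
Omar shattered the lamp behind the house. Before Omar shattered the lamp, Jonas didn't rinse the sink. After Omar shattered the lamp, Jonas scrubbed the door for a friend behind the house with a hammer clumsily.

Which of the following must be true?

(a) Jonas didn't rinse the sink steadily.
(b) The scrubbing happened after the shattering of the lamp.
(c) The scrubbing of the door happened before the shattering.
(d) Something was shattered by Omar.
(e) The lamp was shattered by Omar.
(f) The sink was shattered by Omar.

(a) Entailed — under negation, adding a further restriction is entailed: if no such rinsing event occurred, none occurred steadily either.
(b) Entailed — the narrative places the shattering before the scrubbing.
(c) Not entailed — the narrative places the shattering before the scrubbing, not after.
(d) Entailed — every conjunct here is already in the original shattering event.
(e) Entailed — this follows by dropping conjuncts from the shattering event's description.
(f) Not entailed — Omar shattered the lamp, not the sink; the sink belongs to the rinsing event.

(a), (b), (d), (e)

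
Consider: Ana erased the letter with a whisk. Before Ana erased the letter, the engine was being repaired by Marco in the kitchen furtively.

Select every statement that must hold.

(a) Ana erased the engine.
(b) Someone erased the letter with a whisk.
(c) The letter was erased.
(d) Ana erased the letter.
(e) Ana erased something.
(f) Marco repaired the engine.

(b), (c), (d), (e)

(a) Not entailed — Ana erased the letter, not the engine; the engine belongs to the repairing event.
(b) Entailed — the original entails any weakening of itself; this just generalizes the agent.
(c) Entailed — this follows by dropping conjuncts from the erasing event's description.
(d) Entailed — this follows by dropping conjuncts from the erasing event's description.
(e) Entailed — every conjunct here is already in the original erasing event.
(f) Not entailed — 'was repairing' is progressive on an accomplishment; it does not entail the completed 'repaired'.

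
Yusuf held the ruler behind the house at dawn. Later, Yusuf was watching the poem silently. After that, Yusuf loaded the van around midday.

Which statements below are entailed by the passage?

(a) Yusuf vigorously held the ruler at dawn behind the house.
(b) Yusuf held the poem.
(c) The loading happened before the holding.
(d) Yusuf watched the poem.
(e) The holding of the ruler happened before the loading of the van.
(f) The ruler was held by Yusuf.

(d), (e), (f)

(a) Not entailed — 'vigorously' adds information not in the original event.
(b) Not entailed — Yusuf held the ruler, not the poem; the poem belongs to the watching event.
(c) Not entailed — the narrative places the holding before the loading, not after.
(d) Entailed — 'watch' is an activity; 'was watching' entails that some watching happened, so 'watched' holds.
(e) Entailed — the narrative places the holding before the loading.
(f) Entailed — every conjunct here is already in the original holding event.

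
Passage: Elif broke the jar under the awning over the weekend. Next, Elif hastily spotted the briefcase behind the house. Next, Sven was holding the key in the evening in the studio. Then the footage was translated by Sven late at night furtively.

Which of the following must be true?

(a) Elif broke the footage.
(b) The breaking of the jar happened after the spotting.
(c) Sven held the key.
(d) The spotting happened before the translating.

(c), (d)

(a) Not entailed — Elif broke the jar, not the footage; the footage belongs to the translating event.
(b) Not entailed — the narrative places the breaking before the spotting, not after.
(c) Entailed — 'hold' is an activity; 'was holding' entails that some holding happened, so 'held' holds.
(d) Entailed — the narrative places the spotting before the translating.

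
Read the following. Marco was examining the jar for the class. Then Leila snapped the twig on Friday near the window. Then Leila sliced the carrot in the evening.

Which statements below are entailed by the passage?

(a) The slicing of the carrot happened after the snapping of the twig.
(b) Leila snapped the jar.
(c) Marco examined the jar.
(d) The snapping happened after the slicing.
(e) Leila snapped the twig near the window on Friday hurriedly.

(a), (c)

(a) Entailed — the narrative places the snapping before the slicing.
(b) Not entailed — Leila snapped the twig, not the jar; the jar belongs to the examining event.
(c) Entailed — 'examine' is an activity; 'was examining' entails that some examining happened, so 'examined' holds.
(d) Not entailed — the narrative places the snapping before the slicing, not after.
(e) Not entailed — 'hurriedly' adds information not in the original event.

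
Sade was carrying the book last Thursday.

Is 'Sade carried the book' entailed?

yes

'carry' is atelic; if Sade was carrying the book, then Sade carried the book (for some time).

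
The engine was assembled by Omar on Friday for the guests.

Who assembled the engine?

Omar

'Omar' marks the agent of the assembling event.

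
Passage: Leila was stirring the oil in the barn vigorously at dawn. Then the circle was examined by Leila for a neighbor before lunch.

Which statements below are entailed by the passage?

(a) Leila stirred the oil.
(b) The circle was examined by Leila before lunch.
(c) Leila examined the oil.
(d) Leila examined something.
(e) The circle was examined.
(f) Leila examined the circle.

(a), (b), (d), (e), (f)

(a) Entailed — 'stir' is an activity; 'was stirring' entails that some stirring happened, so 'stirred' holds.
(b) Entailed — the original entails any weakening of itself; this just drops 'for a neighbor'.
(c) Not entailed — Leila examined the circle, not the oil; the oil belongs to the stirring event.
(d) Entailed — every conjunct here is already in the original examining event.
(e) Entailed — the original entails any weakening of itself; this just drops 'for a neighbor', 'before lunch' and generalizes the agent.
(f) Entailed — every conjunct here is already in the original examining event.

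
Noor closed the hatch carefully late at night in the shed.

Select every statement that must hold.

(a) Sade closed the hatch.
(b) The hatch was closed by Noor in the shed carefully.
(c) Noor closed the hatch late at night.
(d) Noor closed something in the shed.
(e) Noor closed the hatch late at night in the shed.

(b), (c), (d), (e)

(a) Not entailed — the passage has Noor closing the hatch, not Sade.
(b) Entailed — every conjunct here is already in the original closing event.
(c) Entailed — dropping 'in the shed', 'carefully' leaves a sub-description the original still satisfies.
(d) Entailed — this follows by dropping conjuncts from the closing event's description.
(e) Entailed — dropping 'carefully' leaves a sub-description the original still satisfies.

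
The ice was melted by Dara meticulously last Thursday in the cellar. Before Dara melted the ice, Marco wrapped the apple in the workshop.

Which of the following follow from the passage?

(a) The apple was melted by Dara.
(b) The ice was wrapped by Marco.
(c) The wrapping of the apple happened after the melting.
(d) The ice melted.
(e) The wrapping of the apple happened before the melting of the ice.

(a) Not entailed — Dara melted the ice, not the apple; the apple belongs to the wrapping event.
(b) Not entailed — Marco wrapped the apple, not the ice; the ice belongs to the melting event.
(c) Not entailed — the narrative places the wrapping before the melting, not after.
(d) Entailed — 'Dara melted the ice' is causative; it entails the inchoative 'the ice melted'.
(e) Entailed — the narrative places the wrapping before the melting.

(d), (e)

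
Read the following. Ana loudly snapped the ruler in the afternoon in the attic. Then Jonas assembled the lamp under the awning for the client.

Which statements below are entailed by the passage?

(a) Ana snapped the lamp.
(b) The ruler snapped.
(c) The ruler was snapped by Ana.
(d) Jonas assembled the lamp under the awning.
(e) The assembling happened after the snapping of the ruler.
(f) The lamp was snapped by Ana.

(b), (c), (d), (e)

(a) Not entailed — Ana snapped the ruler, not the lamp; the lamp belongs to the assembling event.
(b) Entailed — 'Ana snapped the ruler' is causative; it entails the inchoative 'the ruler snapped'.
(c) Entailed — the original entails any weakening of itself; this just drops 'in the attic', 'loudly', 'in the afternoon'.
(d) Entailed — every conjunct here is already in the original assembling event.
(e) Entailed — the narrative places the snapping before the assembling.
(f) Not entailed — Ana snapped the ruler, not the lamp; the lamp belongs to the assembling event.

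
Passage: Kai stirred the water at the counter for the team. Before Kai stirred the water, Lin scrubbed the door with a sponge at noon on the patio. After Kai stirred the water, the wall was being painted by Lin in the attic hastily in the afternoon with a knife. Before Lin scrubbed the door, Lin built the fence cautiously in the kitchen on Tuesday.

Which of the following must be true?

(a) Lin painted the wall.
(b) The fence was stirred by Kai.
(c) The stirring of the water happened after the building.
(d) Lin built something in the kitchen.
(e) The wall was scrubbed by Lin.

(a) Not entailed — 'was painting' is progressive on an accomplishment; it does not entail the completed 'painted'.
(b) Not entailed — Kai stirred the water, not the fence; the fence belongs to the building event.
(c) Entailed — the narrative places the building before the stirring.
(d) Entailed — this follows by dropping conjuncts from the building event's description.
(e) Not entailed — Lin scrubbed the door, not the wall; the wall belongs to the painting event.

(c), (d)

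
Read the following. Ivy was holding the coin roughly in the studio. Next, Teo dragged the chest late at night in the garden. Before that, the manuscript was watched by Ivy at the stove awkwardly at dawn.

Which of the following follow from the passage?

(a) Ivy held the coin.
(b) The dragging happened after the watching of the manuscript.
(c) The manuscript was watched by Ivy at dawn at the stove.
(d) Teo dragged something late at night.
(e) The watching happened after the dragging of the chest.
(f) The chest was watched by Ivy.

(a) Entailed — 'hold' is an activity; 'was holding' entails that some holding happened, so 'held' holds.
(b) Entailed — the narrative places the watching before the dragging.
(c) Entailed — the original entails any weakening of itself; this just drops 'awkwardly'.
(d) Entailed — this follows by dropping conjuncts from the dragging event's description.
(e) Not entailed — the narrative places the watching before the dragging, not after.
(f) Not entailed — Ivy watched the manuscript, not the chest; the chest belongs to the dragging event.

(a), (b), (c), (d)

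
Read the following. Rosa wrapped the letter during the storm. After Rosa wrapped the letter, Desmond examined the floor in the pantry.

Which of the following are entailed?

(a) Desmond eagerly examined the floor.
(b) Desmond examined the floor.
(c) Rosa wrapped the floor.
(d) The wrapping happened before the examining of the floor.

(a) Not entailed — 'eagerly' adds information not in the original event.
(b) Entailed — this follows by dropping conjuncts from the examining event's description.
(c) Not entailed — Rosa wrapped the letter, not the floor; the floor belongs to the examining event.
(d) Entailed — the narrative places the wrapping before the examining.

(b), (d)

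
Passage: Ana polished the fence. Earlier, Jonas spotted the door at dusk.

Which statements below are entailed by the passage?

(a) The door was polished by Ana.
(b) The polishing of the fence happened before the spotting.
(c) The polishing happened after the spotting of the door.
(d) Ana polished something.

(a) Not entailed — Ana polished the fence, not the door; the door belongs to the spotting event.
(b) Not entailed — the narrative places the spotting before the polishing, not after.
(c) Entailed — the narrative places the spotting before the polishing.
(d) Entailed — generalizing the patient leaves a sub-description the original still satisfies.

(c), (d)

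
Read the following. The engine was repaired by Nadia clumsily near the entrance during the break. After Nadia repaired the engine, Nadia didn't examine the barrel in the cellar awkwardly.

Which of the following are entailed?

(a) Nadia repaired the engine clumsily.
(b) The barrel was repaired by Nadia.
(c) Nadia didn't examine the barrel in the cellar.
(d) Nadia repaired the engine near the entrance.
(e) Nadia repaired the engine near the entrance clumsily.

(a) Entailed — this follows by dropping conjuncts from the repairing event's description.
(b) Not entailed — Nadia repaired the engine, not the barrel; the barrel belongs to the examining event.
(c) Not entailed — dropping 'awkwardly' under negation is not valid — the original leaves open that Nadia examined the barrel some other way.
(d) Entailed — this follows by dropping conjuncts from the repairing event's description.
(e) Entailed — the original entails any weakening of itself; this just drops 'during the break'.

(a), (d), (e)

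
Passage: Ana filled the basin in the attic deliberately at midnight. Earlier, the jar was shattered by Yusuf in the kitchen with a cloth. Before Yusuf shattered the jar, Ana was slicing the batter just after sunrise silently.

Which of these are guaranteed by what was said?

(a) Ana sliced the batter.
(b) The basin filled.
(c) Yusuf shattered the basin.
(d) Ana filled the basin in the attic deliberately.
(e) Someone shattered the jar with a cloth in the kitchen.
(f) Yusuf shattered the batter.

(a) Not entailed — 'was slicing' is progressive on an accomplishment; it does not entail the completed 'sliced'.
(b) Entailed — 'Ana filled the basin' is causative; it entails the inchoative 'the basin filled'.
(c) Not entailed — Yusuf shattered the jar, not the basin; the basin belongs to the filling event.
(d) Entailed — every conjunct here is already in the original filling event.
(e) Entailed — this follows by dropping conjuncts from the shattering event's description.
(f) Not entailed — Yusuf shattered the jar, not the batter; the batter belongs to the slicing event.

(b), (d), (e)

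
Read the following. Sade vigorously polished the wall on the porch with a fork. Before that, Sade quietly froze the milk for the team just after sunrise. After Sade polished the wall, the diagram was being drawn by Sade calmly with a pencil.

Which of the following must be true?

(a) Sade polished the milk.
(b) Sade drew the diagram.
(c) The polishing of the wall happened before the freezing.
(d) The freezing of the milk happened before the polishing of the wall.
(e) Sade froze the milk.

(d), (e)

(a) Not entailed — Sade polished the wall, not the milk; the milk belongs to the freezing event.
(b) Not entailed — 'was drawing' is progressive on an accomplishment; it does not entail the completed 'drew'.
(c) Not entailed — the narrative places the freezing before the polishing, not after.
(d) Entailed — the narrative places the freezing before the polishing.
(e) Entailed — dropping 'for the team', 'quietly', 'just after sunrise' leaves a sub-description the original still satisfies.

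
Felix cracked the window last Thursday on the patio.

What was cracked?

'the window' marks the patient of the cracking event.

the window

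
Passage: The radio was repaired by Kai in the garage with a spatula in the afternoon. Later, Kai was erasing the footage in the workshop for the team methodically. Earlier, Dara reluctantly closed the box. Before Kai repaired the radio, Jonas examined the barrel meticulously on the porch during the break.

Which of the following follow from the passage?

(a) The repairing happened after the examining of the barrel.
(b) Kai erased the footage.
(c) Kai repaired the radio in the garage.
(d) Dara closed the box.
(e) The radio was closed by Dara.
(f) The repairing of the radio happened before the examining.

(a), (c), (d)

(a) Entailed — the narrative places the examining before the repairing.
(b) Not entailed — 'was erasing' is progressive on an accomplishment; it does not entail the completed 'erased'.
(c) Entailed — dropping 'in the afternoon', 'with a spatula' leaves a sub-description the original still satisfies.
(d) Entailed — every conjunct here is already in the original closing event.
(e) Not entailed — Dara closed the box, not the radio; the radio belongs to the repairing event.
(f) Not entailed — the narrative places the examining before the repairing, not after.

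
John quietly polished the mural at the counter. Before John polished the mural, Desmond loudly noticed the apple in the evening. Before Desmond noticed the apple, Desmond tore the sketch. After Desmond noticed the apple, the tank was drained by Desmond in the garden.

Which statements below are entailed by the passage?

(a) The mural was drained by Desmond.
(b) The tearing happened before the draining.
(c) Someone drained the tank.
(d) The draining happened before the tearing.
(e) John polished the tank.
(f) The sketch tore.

(a) Not entailed — Desmond drained the tank, not the mural; the mural belongs to the polishing event.
(b) Entailed — the narrative places the tearing before the draining.
(c) Entailed — dropping 'in the garden' and generalizing the agent leaves a sub-description the original still satisfies.
(d) Not entailed — the narrative places the tearing before the draining, not after.
(e) Not entailed — John polished the mural, not the tank; the tank belongs to the draining event.
(f) Entailed — 'Desmond tore the sketch' is causative; it entails the inchoative 'the sketch tore'.

(b), (c), (f)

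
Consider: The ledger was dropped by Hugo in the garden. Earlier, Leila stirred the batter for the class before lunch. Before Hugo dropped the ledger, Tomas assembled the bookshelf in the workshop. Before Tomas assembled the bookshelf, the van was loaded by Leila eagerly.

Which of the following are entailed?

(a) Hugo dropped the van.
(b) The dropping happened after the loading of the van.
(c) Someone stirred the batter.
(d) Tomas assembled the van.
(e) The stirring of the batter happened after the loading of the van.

(b), (c)

(a) Not entailed — Hugo dropped the ledger, not the van; the van belongs to the loading event.
(b) Entailed — the narrative places the loading before the dropping.
(c) Entailed — the original entails any weakening of itself; this just drops 'for the class', 'before lunch' and generalizes the agent.
(d) Not entailed — Tomas assembled the bookshelf, not the van; the van belongs to the loading event.
(e) Not entailed — the narrative doesn't order the loading relative to the stirring.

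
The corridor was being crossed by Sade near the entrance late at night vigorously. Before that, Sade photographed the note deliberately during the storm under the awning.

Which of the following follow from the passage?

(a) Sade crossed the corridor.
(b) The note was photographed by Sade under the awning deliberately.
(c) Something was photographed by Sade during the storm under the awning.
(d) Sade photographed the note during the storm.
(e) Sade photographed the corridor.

(b), (c), (d)

(a) Not entailed — 'was crossing' is progressive on an accomplishment; it does not entail the completed 'crossed'.
(b) Entailed — this follows by dropping conjuncts from the photographing event's description.
(c) Entailed — every conjunct here is already in the original photographing event.
(d) Entailed — dropping 'under the awning', 'deliberately' leaves a sub-description the original still satisfies.
(e) Not entailed — Sade photographed the note, not the corridor; the corridor belongs to the crossing event.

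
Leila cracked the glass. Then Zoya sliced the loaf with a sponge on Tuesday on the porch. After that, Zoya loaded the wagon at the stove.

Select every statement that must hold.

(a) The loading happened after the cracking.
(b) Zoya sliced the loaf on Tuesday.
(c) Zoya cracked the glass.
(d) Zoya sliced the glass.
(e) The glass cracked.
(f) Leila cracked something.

(a), (b), (e), (f)

(a) Entailed — the narrative places the cracking before the loading.
(b) Entailed — this follows by dropping conjuncts from the slicing event's description.
(c) Not entailed — the passage has Leila cracking the glass, not Zoya.
(d) Not entailed — Zoya sliced the loaf, not the glass; the glass belongs to the cracking event.
(e) Entailed — 'Leila cracked the glass' is causative; it entails the inchoative 'the glass cracked'.
(f) Entailed — every conjunct here is already in the original cracking event.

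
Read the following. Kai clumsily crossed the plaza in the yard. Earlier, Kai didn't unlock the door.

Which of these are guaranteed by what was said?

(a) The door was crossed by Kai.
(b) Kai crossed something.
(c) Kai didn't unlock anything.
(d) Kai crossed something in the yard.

(b), (d)

(a) Not entailed — Kai crossed the plaza, not the door; the door belongs to the unlocking event.
(b) Entailed — dropping 'in the yard', 'clumsily' and generalizing the patient leaves a sub-description the original still satisfies.
(c) Not entailed — the original only denies this specific event; Kai may have unlocked something else.
(d) Entailed — every conjunct here is already in the original crossing event.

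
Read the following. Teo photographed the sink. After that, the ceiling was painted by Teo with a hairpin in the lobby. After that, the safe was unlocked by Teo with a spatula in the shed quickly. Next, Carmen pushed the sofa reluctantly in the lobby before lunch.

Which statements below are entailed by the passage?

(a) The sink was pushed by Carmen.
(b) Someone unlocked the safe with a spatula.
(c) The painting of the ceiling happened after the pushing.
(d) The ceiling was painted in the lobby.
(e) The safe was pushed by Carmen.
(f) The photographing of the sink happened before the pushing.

(a) Not entailed — Carmen pushed the sofa, not the sink; the sink belongs to the photographing event.
(b) Entailed — the original entails any weakening of itself; this just drops 'in the shed', 'quickly' and generalizes the agent.
(c) Not entailed — the narrative places the painting before the pushing, not after.
(d) Entailed — this follows by dropping conjuncts from the painting event's description.
(e) Not entailed — Carmen pushed the sofa, not the safe; the safe belongs to the unlocking event.
(f) Entailed — the narrative places the photographing before the pushing.

(b), (d), (f)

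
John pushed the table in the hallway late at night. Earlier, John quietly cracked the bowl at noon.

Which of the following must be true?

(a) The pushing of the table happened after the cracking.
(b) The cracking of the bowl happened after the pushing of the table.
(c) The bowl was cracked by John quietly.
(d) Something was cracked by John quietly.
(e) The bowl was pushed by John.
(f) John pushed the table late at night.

(a), (c), (d), (f)

(a) Entailed — the narrative places the cracking before the pushing.
(b) Not entailed — the narrative places the cracking before the pushing, not after.
(c) Entailed — dropping 'at noon' leaves a sub-description the original still satisfies.
(d) Entailed — this follows by dropping conjuncts from the cracking event's description.
(e) Not entailed — John pushed the table, not the bowl; the bowl belongs to the cracking event.
(f) Entailed — this follows by dropping conjuncts from the pushing event's description.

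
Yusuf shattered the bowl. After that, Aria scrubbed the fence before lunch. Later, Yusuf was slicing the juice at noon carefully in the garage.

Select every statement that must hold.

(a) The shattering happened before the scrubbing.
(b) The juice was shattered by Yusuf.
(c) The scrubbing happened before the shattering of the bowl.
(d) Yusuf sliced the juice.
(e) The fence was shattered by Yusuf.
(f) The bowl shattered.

(a) Entailed — the narrative places the shattering before the scrubbing.
(b) Not entailed — Yusuf shattered the bowl, not the juice; the juice belongs to the slicing event.
(c) Not entailed — the narrative places the shattering before the scrubbing, not after.
(d) Not entailed — 'was slicing' is progressive on an accomplishment; it does not entail the completed 'sliced'.
(e) Not entailed — Yusuf shattered the bowl, not the fence; the fence belongs to the scrubbing event.
(f) Entailed — 'Yusuf shattered the bowl' is causative; it entails the inchoative 'the bowl shattered'.

(a), (f)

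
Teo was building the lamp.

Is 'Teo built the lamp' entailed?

'was building' is progressive; for an accomplishment like 'build the lamp', it doesn't entail completion.

no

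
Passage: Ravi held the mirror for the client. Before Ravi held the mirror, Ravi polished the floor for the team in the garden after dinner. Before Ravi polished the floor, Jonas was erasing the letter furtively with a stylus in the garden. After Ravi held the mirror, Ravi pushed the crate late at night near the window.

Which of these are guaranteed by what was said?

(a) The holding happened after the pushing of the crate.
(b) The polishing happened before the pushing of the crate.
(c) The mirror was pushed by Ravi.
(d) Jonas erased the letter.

(b)

(a) Not entailed — the narrative places the holding before the pushing, not after.
(b) Entailed — the narrative places the polishing before the pushing.
(c) Not entailed — Ravi pushed the crate, not the mirror; the mirror belongs to the holding event.
(d) Not entailed — 'was erasing' is progressive on an accomplishment; it does not entail the completed 'erased'.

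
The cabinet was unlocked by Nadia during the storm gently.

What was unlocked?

the cabinet

'the cabinet' marks the patient of the unlocking event.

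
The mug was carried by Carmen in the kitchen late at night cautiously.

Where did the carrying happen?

in the kitchen

'in the kitchen' marks the location of the carrying event.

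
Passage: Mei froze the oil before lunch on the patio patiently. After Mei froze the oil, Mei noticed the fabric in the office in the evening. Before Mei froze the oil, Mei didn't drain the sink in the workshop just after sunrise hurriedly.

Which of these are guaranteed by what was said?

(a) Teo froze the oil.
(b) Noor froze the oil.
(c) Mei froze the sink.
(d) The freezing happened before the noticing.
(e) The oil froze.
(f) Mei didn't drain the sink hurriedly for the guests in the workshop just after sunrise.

(d), (e), (f)

(a) Not entailed — the passage has Mei freezing the oil, not Teo.
(b) Not entailed — the passage has Mei freezing the oil, not Noor.
(c) Not entailed — Mei froze the oil, not the sink; the sink belongs to the draining event.
(d) Entailed — the narrative places the freezing before the noticing.
(e) Entailed — 'Mei froze the oil' is causative; it entails the inchoative 'the oil froze'.
(f) Entailed — under negation, adding a further restriction is entailed: if no such draining event occurred, none occurred for the guests either.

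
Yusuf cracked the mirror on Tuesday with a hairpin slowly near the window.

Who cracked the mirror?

'Yusuf' marks the agent of the cracking event.

Yusuf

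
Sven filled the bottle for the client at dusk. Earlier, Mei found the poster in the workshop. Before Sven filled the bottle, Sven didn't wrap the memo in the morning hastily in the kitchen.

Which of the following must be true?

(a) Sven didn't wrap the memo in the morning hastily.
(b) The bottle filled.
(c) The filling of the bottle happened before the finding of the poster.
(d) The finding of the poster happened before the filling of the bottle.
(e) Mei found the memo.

(a) Not entailed — dropping 'in the kitchen' under negation is not valid — the original leaves open that Sven wrapped the memo some other way.
(b) Entailed — 'Sven filled the bottle' is causative; it entails the inchoative 'the bottle filled'.
(c) Not entailed — the narrative places the finding before the filling, not after.
(d) Entailed — the narrative places the finding before the filling.
(e) Not entailed — Mei found the poster, not the memo; the memo belongs to the wrapping event.

(b), (d)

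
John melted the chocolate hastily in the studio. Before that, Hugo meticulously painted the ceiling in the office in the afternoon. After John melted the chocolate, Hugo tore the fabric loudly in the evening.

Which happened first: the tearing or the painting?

The connectives place the painting before the tearing.

the painting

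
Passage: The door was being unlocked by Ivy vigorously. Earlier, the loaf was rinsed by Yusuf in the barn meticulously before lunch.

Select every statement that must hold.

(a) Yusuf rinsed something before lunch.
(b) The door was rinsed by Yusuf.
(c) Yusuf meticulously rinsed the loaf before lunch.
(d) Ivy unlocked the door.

(a) Entailed — dropping 'meticulously', 'in the barn' and generalizing the patient leaves a sub-description the original still satisfies.
(b) Not entailed — Yusuf rinsed the loaf, not the door; the door belongs to the unlocking event.
(c) Entailed — the original entails any weakening of itself; this just drops 'in the barn'.
(d) Not entailed — 'was unlocking' is progressive on an accomplishment; it does not entail the completed 'unlocked'.

(a), (c)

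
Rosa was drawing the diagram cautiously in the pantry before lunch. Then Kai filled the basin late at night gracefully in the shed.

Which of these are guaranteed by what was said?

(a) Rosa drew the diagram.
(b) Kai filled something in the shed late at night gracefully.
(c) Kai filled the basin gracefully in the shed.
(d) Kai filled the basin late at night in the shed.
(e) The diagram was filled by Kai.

(b), (c), (d)

(a) Not entailed — 'was drawing' is progressive on an accomplishment; it does not entail the completed 'drew'.
(b) Entailed — the original entails any weakening of itself; this just generalizes the patient.
(c) Entailed — this follows by dropping conjuncts from the filling event's description.
(d) Entailed — dropping 'gracefully' leaves a sub-description the original still satisfies.
(e) Not entailed — Kai filled the basin, not the diagram; the diagram belongs to the drawing event.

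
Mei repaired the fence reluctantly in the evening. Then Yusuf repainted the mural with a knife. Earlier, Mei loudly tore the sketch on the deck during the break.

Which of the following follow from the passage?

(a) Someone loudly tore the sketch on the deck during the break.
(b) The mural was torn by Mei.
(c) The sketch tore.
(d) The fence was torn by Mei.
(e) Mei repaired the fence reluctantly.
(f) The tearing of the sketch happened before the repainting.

(a) Entailed — the original entails any weakening of itself; this just generalizes the agent.
(b) Not entailed — Mei tore the sketch, not the mural; the mural belongs to the repainting event.
(c) Entailed — 'Mei tore the sketch' is causative; it entails the inchoative 'the sketch tore'.
(d) Not entailed — Mei tore the sketch, not the fence; the fence belongs to the repairing event.
(e) Entailed — the original entails any weakening of itself; this just drops 'in the evening'.
(f) Entailed — the narrative places the tearing before the repainting.

(a), (c), (e), (f)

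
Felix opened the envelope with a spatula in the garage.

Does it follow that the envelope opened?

yes

'Felix opened the envelope' is the causative; it entails the inchoative 'the envelope opened'.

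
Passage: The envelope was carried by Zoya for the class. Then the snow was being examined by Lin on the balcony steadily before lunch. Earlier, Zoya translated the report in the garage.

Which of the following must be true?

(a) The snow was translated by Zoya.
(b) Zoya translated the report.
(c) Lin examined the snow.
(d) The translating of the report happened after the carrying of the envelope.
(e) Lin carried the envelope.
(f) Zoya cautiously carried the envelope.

(a) Not entailed — Zoya translated the report, not the snow; the snow belongs to the examining event.
(b) Entailed — dropping 'in the garage' leaves a sub-description the original still satisfies.
(c) Entailed — 'examine' is an activity; 'was examining' entails that some examining happened, so 'examined' holds.
(d) Not entailed — the narrative doesn't order the carrying relative to the translating.
(e) Not entailed — the passage has Zoya carrying the envelope, not Lin.
(f) Not entailed — 'cautiously' adds information not in the original event.

(b), (c)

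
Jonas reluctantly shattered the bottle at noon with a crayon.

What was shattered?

'the bottle' marks the patient of the shattering event.

the bottle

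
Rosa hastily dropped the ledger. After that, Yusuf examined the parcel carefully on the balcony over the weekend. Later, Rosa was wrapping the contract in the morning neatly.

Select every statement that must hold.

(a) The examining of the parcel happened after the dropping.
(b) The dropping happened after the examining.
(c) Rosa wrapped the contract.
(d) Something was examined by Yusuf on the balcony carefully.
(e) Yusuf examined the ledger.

(a) Entailed — the narrative places the dropping before the examining.
(b) Not entailed — the narrative places the dropping before the examining, not after.
(c) Not entailed — 'was wrapping' is progressive on an accomplishment; it does not entail the completed 'wrapped'.
(d) Entailed — this follows by dropping conjuncts from the examining event's description.
(e) Not entailed — Yusuf examined the parcel, not the ledger; the ledger belongs to the dropping event.

(a), (d)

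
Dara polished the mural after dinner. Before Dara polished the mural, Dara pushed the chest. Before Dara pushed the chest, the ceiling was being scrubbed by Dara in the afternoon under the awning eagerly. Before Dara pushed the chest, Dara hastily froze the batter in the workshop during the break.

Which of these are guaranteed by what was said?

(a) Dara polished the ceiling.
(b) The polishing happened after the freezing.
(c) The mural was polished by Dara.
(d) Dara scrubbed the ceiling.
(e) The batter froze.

(a) Not entailed — Dara polished the mural, not the ceiling; the ceiling belongs to the scrubbing event.
(b) Entailed — the narrative places the freezing before the polishing.
(c) Entailed — every conjunct here is already in the original polishing event.
(d) Entailed — 'scrub' is an activity; 'was scrubbing' entails that some scrubbing happened, so 'scrubbed' holds.
(e) Entailed — 'Dara froze the batter' is causative; it entails the inchoative 'the batter froze'.

(b), (c), (d), (e)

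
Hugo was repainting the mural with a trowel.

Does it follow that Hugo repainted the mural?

'was repainting' is progressive; for an accomplishment like 'repaint the mural', it doesn't entail completion.

no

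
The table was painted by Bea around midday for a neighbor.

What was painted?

'the table' marks the patient of the painting event.

the table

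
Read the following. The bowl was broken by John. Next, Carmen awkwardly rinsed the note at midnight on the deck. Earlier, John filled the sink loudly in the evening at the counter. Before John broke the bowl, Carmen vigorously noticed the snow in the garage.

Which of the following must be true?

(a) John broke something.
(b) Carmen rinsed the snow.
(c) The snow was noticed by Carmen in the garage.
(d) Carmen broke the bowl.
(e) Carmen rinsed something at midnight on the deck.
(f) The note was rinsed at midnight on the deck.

(a), (c), (e), (f)

(a) Entailed — every conjunct here is already in the original breaking event.
(b) Not entailed — Carmen rinsed the note, not the snow; the snow belongs to the noticing event.
(c) Entailed — dropping 'vigorously' leaves a sub-description the original still satisfies.
(d) Not entailed — the passage has John breaking the bowl, not Carmen.
(e) Entailed — the original entails any weakening of itself; this just drops 'awkwardly' and generalizes the patient.
(f) Entailed — dropping 'awkwardly' and generalizing the agent leaves a sub-description the original still satisfies.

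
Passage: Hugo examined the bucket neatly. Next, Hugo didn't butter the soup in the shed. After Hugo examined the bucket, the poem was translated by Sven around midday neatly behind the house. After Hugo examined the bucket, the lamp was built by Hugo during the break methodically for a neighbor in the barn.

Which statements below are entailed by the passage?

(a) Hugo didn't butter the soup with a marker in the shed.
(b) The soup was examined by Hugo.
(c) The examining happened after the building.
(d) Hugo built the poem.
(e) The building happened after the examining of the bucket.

(a) Entailed — under negation, adding a further restriction is entailed: if no such buttering event occurred, none occurred with a marker either.
(b) Not entailed — Hugo examined the bucket, not the soup; the soup belongs to the buttering event.
(c) Not entailed — the narrative places the examining before the building, not after.
(d) Not entailed — Hugo built the lamp, not the poem; the poem belongs to the translating event.
(e) Entailed — the narrative places the examining before the building.

(a), (e)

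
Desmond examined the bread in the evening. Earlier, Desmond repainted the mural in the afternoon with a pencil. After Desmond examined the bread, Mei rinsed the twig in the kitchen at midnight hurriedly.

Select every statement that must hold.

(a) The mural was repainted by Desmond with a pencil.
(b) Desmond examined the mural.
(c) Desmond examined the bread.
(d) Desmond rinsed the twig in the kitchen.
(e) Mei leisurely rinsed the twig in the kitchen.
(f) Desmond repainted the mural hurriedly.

(a) Entailed — dropping 'in the afternoon' leaves a sub-description the original still satisfies.
(b) Not entailed — Desmond examined the bread, not the mural; the mural belongs to the repainting event.
(c) Entailed — the original entails any weakening of itself; this just drops 'in the evening'.
(d) Not entailed — the passage has Mei rinsing the twig, not Desmond.
(e) Not entailed — 'leisurely' adds a manner not in (and inconsistent with) the original.
(f) Not entailed — 'hurriedly' adds information not in the original event.

(a), (c)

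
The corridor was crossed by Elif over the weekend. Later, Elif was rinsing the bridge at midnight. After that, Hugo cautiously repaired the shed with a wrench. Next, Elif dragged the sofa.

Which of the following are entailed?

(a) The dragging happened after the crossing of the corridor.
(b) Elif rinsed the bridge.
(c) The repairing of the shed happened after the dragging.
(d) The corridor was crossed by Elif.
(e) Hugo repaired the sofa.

(a) Entailed — the narrative places the crossing before the dragging.
(b) Entailed — 'rinse' is an activity; 'was rinsing' entails that some rinsing happened, so 'rinsed' holds.
(c) Not entailed — the narrative places the repairing before the dragging, not after.
(d) Entailed — dropping 'over the weekend' leaves a sub-description the original still satisfies.
(e) Not entailed — Hugo repaired the shed, not the sofa; the sofa belongs to the dragging event.

(a), (b), (d)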